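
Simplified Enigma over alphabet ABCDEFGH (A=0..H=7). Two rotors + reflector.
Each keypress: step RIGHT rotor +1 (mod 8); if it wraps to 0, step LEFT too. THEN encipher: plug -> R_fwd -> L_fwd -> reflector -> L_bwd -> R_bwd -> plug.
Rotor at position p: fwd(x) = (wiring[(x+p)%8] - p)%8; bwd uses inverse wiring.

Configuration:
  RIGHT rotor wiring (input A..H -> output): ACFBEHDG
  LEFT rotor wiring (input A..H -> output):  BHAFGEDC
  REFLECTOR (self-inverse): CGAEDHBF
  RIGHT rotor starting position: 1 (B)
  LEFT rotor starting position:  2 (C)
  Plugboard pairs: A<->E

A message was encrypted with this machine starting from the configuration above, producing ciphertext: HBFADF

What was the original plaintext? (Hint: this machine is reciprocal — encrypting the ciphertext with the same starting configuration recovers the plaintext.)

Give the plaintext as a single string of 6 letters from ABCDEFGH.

Char 1 ('H'): step: R->2, L=2; H->plug->H->R->A->L->G->refl->B->L'->E->R'->F->plug->F
Char 2 ('B'): step: R->3, L=2; B->plug->B->R->B->L->D->refl->E->L'->C->R'->H->plug->H
Char 3 ('F'): step: R->4, L=2; F->plug->F->R->G->L->H->refl->F->L'->H->R'->C->plug->C
Char 4 ('A'): step: R->5, L=2; A->plug->E->R->F->L->A->refl->C->L'->D->R'->D->plug->D
Char 5 ('D'): step: R->6, L=2; D->plug->D->R->E->L->B->refl->G->L'->A->R'->B->plug->B
Char 6 ('F'): step: R->7, L=2; F->plug->F->R->F->L->A->refl->C->L'->D->R'->C->plug->C

Answer: FHCDBC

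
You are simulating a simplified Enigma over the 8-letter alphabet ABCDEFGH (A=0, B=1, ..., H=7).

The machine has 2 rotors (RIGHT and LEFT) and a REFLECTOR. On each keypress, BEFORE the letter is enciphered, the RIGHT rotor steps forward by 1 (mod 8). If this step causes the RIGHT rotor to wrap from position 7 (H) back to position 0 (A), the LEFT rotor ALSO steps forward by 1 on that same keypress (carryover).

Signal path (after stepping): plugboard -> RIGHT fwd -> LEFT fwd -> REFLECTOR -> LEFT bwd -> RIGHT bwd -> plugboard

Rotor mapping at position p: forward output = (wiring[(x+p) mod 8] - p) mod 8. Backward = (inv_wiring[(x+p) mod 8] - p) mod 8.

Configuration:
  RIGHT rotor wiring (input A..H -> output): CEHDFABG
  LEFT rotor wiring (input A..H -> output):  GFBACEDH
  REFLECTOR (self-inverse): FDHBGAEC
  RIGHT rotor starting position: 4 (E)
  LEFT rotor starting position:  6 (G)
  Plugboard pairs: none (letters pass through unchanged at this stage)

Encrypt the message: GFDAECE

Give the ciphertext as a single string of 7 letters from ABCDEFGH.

Answer: EAHCCBG

Derivation:
Char 1 ('G'): step: R->5, L=6; G->plug->G->R->G->L->E->refl->G->L'->H->R'->E->plug->E
Char 2 ('F'): step: R->6, L=6; F->plug->F->R->F->L->C->refl->H->L'->D->R'->A->plug->A
Char 3 ('D'): step: R->7, L=6; D->plug->D->R->A->L->F->refl->A->L'->C->R'->H->plug->H
Char 4 ('A'): step: R->0, L->7 (L advanced); A->plug->A->R->C->L->G->refl->E->L'->H->R'->C->plug->C
Char 5 ('E'): step: R->1, L=7; E->plug->E->R->H->L->E->refl->G->L'->C->R'->C->plug->C
Char 6 ('C'): step: R->2, L=7; C->plug->C->R->D->L->C->refl->H->L'->B->R'->B->plug->B
Char 7 ('E'): step: R->3, L=7; E->plug->E->R->D->L->C->refl->H->L'->B->R'->G->plug->G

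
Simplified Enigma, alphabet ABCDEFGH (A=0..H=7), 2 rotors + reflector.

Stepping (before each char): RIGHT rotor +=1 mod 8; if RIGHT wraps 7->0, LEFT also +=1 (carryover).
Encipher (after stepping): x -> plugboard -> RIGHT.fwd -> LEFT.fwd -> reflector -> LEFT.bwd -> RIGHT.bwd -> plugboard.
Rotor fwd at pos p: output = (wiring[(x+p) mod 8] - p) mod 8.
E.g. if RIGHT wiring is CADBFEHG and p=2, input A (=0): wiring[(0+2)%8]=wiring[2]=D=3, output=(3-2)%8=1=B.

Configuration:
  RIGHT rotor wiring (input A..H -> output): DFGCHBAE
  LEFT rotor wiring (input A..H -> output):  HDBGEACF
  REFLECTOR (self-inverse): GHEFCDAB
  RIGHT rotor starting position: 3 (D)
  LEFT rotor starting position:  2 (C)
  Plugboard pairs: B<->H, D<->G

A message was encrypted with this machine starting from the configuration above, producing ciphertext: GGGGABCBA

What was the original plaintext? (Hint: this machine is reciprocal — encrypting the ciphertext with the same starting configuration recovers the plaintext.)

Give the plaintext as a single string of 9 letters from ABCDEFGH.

Char 1 ('G'): step: R->4, L=2; G->plug->D->R->A->L->H->refl->B->L'->H->R'->E->plug->E
Char 2 ('G'): step: R->5, L=2; G->plug->D->R->G->L->F->refl->D->L'->F->R'->G->plug->D
Char 3 ('G'): step: R->6, L=2; G->plug->D->R->H->L->B->refl->H->L'->A->R'->E->plug->E
Char 4 ('G'): step: R->7, L=2; G->plug->D->R->H->L->B->refl->H->L'->A->R'->F->plug->F
Char 5 ('A'): step: R->0, L->3 (L advanced); A->plug->A->R->D->L->H->refl->B->L'->B->R'->F->plug->F
Char 6 ('B'): step: R->1, L=3; B->plug->H->R->C->L->F->refl->D->L'->A->R'->E->plug->E
Char 7 ('C'): step: R->2, L=3; C->plug->C->R->F->L->E->refl->C->L'->E->R'->A->plug->A
Char 8 ('B'): step: R->3, L=3; B->plug->H->R->D->L->H->refl->B->L'->B->R'->E->plug->E
Char 9 ('A'): step: R->4, L=3; A->plug->A->R->D->L->H->refl->B->L'->B->R'->F->plug->F

Answer: EDEFFEAEF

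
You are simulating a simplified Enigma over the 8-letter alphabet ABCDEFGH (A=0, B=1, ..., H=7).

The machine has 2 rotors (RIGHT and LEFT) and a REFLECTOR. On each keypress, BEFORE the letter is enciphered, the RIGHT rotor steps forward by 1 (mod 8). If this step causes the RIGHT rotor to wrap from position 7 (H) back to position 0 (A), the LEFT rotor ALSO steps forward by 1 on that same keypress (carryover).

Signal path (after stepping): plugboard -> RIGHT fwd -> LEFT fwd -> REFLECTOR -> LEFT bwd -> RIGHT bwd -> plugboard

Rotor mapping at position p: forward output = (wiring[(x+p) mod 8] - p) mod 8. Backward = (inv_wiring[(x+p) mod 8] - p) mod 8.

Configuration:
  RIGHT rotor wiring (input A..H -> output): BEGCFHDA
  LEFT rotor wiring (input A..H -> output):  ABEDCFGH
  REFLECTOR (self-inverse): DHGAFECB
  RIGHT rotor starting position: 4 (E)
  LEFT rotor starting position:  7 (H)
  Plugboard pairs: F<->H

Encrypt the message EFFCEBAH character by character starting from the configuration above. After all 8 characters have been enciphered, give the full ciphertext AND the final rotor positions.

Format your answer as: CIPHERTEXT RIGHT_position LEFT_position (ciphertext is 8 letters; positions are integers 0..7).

Char 1 ('E'): step: R->5, L=7; E->plug->E->R->H->L->H->refl->B->L'->B->R'->F->plug->H
Char 2 ('F'): step: R->6, L=7; F->plug->H->R->B->L->B->refl->H->L'->H->R'->G->plug->G
Char 3 ('F'): step: R->7, L=7; F->plug->H->R->E->L->E->refl->F->L'->D->R'->E->plug->E
Char 4 ('C'): step: R->0, L->0 (L advanced); C->plug->C->R->G->L->G->refl->C->L'->E->R'->B->plug->B
Char 5 ('E'): step: R->1, L=0; E->plug->E->R->G->L->G->refl->C->L'->E->R'->D->plug->D
Char 6 ('B'): step: R->2, L=0; B->plug->B->R->A->L->A->refl->D->L'->D->R'->C->plug->C
Char 7 ('A'): step: R->3, L=0; A->plug->A->R->H->L->H->refl->B->L'->B->R'->G->plug->G
Char 8 ('H'): step: R->4, L=0; H->plug->F->R->A->L->A->refl->D->L'->D->R'->B->plug->B
Final: ciphertext=HGEBDCGB, RIGHT=4, LEFT=0

Answer: HGEBDCGB 4 0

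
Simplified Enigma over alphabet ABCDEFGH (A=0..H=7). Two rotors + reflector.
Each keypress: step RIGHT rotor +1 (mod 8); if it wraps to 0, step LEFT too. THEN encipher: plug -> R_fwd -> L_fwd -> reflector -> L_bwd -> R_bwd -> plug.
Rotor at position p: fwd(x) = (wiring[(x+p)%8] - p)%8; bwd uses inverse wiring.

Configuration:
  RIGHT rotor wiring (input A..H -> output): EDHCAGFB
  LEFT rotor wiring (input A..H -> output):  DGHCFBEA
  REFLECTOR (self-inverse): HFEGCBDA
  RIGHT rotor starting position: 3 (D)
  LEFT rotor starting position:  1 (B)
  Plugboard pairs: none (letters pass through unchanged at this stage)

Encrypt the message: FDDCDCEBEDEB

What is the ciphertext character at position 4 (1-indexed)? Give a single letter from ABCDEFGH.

Char 1 ('F'): step: R->4, L=1; F->plug->F->R->H->L->C->refl->E->L'->D->R'->G->plug->G
Char 2 ('D'): step: R->5, L=1; D->plug->D->R->H->L->C->refl->E->L'->D->R'->H->plug->H
Char 3 ('D'): step: R->6, L=1; D->plug->D->R->F->L->D->refl->G->L'->B->R'->E->plug->E
Char 4 ('C'): step: R->7, L=1; C->plug->C->R->E->L->A->refl->H->L'->G->R'->H->plug->H

H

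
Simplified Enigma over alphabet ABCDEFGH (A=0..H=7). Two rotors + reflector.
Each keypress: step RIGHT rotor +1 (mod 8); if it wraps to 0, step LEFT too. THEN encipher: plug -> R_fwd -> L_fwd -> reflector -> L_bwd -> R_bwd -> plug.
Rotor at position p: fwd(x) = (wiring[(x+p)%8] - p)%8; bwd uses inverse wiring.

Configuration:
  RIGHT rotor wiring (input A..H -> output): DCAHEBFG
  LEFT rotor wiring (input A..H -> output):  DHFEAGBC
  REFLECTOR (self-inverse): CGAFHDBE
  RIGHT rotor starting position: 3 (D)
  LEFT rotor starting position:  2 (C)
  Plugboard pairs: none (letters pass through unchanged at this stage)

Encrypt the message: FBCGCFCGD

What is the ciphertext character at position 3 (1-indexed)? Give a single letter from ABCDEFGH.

Char 1 ('F'): step: R->4, L=2; F->plug->F->R->G->L->B->refl->G->L'->C->R'->D->plug->D
Char 2 ('B'): step: R->5, L=2; B->plug->B->R->A->L->D->refl->F->L'->H->R'->H->plug->H
Char 3 ('C'): step: R->6, L=2; C->plug->C->R->F->L->A->refl->C->L'->B->R'->F->plug->F

F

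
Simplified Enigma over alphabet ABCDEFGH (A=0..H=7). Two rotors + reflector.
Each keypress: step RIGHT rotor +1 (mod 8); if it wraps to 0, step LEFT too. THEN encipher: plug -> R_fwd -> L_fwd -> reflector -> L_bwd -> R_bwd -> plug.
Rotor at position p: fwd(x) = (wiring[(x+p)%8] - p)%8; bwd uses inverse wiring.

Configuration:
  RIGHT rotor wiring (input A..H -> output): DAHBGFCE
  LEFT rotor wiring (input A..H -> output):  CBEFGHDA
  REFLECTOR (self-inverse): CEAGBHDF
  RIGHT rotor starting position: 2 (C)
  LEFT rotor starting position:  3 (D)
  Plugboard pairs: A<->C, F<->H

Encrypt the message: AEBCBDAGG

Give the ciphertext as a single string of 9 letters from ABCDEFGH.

Answer: DCGACFBAA

Derivation:
Char 1 ('A'): step: R->3, L=3; A->plug->C->R->C->L->E->refl->B->L'->H->R'->D->plug->D
Char 2 ('E'): step: R->4, L=3; E->plug->E->R->H->L->B->refl->E->L'->C->R'->A->plug->C
Char 3 ('B'): step: R->5, L=3; B->plug->B->R->F->L->H->refl->F->L'->E->R'->G->plug->G
Char 4 ('C'): step: R->6, L=3; C->plug->A->R->E->L->F->refl->H->L'->F->R'->C->plug->A
Char 5 ('B'): step: R->7, L=3; B->plug->B->R->E->L->F->refl->H->L'->F->R'->A->plug->C
Char 6 ('D'): step: R->0, L->4 (L advanced); D->plug->D->R->B->L->D->refl->G->L'->E->R'->H->plug->F
Char 7 ('A'): step: R->1, L=4; A->plug->C->R->A->L->C->refl->A->L'->G->R'->B->plug->B
Char 8 ('G'): step: R->2, L=4; G->plug->G->R->B->L->D->refl->G->L'->E->R'->C->plug->A
Char 9 ('G'): step: R->3, L=4; G->plug->G->R->F->L->F->refl->H->L'->C->R'->C->plug->A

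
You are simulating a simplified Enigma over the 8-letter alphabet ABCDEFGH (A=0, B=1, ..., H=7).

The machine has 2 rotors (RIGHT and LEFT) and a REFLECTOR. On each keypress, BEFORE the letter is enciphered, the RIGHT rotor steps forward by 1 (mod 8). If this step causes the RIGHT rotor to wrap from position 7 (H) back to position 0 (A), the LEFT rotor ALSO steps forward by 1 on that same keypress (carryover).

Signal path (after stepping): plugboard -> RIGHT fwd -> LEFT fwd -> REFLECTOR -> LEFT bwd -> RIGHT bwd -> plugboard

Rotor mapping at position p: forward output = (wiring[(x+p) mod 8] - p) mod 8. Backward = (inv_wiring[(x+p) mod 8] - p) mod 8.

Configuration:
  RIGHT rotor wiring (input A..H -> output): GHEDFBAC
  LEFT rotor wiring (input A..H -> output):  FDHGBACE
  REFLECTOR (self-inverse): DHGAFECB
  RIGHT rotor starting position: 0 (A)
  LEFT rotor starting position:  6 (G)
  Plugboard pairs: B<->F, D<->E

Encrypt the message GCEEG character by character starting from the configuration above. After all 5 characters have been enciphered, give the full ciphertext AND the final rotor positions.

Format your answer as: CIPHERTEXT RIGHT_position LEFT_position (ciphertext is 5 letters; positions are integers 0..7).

Answer: BBCFC 5 6

Derivation:
Char 1 ('G'): step: R->1, L=6; G->plug->G->R->B->L->G->refl->C->L'->H->R'->F->plug->B
Char 2 ('C'): step: R->2, L=6; C->plug->C->R->D->L->F->refl->E->L'->A->R'->F->plug->B
Char 3 ('E'): step: R->3, L=6; E->plug->D->R->F->L->A->refl->D->L'->G->R'->C->plug->C
Char 4 ('E'): step: R->4, L=6; E->plug->D->R->G->L->D->refl->A->L'->F->R'->B->plug->F
Char 5 ('G'): step: R->5, L=6; G->plug->G->R->G->L->D->refl->A->L'->F->R'->C->plug->C
Final: ciphertext=BBCFC, RIGHT=5, LEFT=6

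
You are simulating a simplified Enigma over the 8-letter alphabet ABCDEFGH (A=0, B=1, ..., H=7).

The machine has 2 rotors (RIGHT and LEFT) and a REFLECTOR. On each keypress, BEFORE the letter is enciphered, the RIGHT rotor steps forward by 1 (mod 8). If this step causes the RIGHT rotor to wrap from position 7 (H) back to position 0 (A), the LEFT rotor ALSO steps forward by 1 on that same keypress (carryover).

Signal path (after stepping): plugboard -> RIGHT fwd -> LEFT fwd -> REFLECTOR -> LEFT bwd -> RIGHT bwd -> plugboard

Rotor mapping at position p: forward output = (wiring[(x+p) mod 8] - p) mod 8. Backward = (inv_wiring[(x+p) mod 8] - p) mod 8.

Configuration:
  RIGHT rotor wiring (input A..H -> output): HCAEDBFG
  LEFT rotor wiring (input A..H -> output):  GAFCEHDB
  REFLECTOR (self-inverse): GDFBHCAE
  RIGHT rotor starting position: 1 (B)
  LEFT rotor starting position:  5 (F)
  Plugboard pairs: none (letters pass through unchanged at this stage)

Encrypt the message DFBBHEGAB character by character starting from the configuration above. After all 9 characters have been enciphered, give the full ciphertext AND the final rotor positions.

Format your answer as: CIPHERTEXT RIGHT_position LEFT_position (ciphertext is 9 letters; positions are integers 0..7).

Char 1 ('D'): step: R->2, L=5; D->plug->D->R->H->L->H->refl->E->L'->C->R'->B->plug->B
Char 2 ('F'): step: R->3, L=5; F->plug->F->R->E->L->D->refl->B->L'->D->R'->E->plug->E
Char 3 ('B'): step: R->4, L=5; B->plug->B->R->F->L->A->refl->G->L'->B->R'->C->plug->C
Char 4 ('B'): step: R->5, L=5; B->plug->B->R->A->L->C->refl->F->L'->G->R'->H->plug->H
Char 5 ('H'): step: R->6, L=5; H->plug->H->R->D->L->B->refl->D->L'->E->R'->D->plug->D
Char 6 ('E'): step: R->7, L=5; E->plug->E->R->F->L->A->refl->G->L'->B->R'->D->plug->D
Char 7 ('G'): step: R->0, L->6 (L advanced); G->plug->G->R->F->L->E->refl->H->L'->E->R'->D->plug->D
Char 8 ('A'): step: R->1, L=6; A->plug->A->R->B->L->D->refl->B->L'->H->R'->B->plug->B
Char 9 ('B'): step: R->2, L=6; B->plug->B->R->C->L->A->refl->G->L'->G->R'->A->plug->A
Final: ciphertext=BECHDDDBA, RIGHT=2, LEFT=6

Answer: BECHDDDBA 2 6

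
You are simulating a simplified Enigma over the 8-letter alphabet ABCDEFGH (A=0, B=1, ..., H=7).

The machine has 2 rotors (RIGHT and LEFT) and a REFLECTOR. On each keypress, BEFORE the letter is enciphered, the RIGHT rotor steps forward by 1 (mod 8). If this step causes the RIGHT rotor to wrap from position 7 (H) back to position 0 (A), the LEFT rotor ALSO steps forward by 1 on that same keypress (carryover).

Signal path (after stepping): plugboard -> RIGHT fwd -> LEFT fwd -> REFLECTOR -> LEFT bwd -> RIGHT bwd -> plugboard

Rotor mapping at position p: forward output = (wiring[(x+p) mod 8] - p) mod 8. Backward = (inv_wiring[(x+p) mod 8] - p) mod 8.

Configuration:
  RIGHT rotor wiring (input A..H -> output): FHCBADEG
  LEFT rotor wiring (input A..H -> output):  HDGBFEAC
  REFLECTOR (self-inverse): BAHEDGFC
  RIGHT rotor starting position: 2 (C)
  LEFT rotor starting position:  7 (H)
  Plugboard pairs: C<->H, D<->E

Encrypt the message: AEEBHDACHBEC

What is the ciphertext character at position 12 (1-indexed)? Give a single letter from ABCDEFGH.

Char 1 ('A'): step: R->3, L=7; A->plug->A->R->G->L->F->refl->G->L'->F->R'->B->plug->B
Char 2 ('E'): step: R->4, L=7; E->plug->D->R->C->L->E->refl->D->L'->A->R'->C->plug->H
Char 3 ('E'): step: R->5, L=7; E->plug->D->R->A->L->D->refl->E->L'->C->R'->E->plug->D
Char 4 ('B'): step: R->6, L=7; B->plug->B->R->A->L->D->refl->E->L'->C->R'->G->plug->G
Char 5 ('H'): step: R->7, L=7; H->plug->C->R->A->L->D->refl->E->L'->C->R'->E->plug->D
Char 6 ('D'): step: R->0, L->0 (L advanced); D->plug->E->R->A->L->H->refl->C->L'->H->R'->B->plug->B
Char 7 ('A'): step: R->1, L=0; A->plug->A->R->G->L->A->refl->B->L'->D->R'->F->plug->F
Char 8 ('C'): step: R->2, L=0; C->plug->H->R->F->L->E->refl->D->L'->B->R'->D->plug->E
Char 9 ('H'): step: R->3, L=0; H->plug->C->R->A->L->H->refl->C->L'->H->R'->H->plug->C
Char 10 ('B'): step: R->4, L=0; B->plug->B->R->H->L->C->refl->H->L'->A->R'->C->plug->H
Char 11 ('E'): step: R->5, L=0; E->plug->D->R->A->L->H->refl->C->L'->H->R'->B->plug->B
Char 12 ('C'): step: R->6, L=0; C->plug->H->R->F->L->E->refl->D->L'->B->R'->D->plug->E

E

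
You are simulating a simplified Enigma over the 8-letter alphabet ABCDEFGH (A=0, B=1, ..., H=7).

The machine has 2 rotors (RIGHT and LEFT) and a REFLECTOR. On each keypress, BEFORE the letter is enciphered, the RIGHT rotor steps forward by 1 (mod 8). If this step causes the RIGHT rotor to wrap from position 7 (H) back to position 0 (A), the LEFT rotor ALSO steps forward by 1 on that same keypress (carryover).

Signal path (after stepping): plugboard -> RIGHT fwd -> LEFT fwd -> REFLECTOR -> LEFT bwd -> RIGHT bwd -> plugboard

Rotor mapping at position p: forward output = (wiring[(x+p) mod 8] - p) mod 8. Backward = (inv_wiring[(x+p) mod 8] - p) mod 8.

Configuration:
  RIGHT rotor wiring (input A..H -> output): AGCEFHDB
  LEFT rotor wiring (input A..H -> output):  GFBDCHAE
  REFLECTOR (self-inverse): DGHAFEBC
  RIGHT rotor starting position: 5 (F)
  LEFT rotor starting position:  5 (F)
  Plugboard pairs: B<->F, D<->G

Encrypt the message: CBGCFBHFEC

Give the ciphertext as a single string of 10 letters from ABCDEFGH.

Char 1 ('C'): step: R->6, L=5; C->plug->C->R->C->L->H->refl->C->L'->A->R'->D->plug->G
Char 2 ('B'): step: R->7, L=5; B->plug->F->R->G->L->G->refl->B->L'->D->R'->D->plug->G
Char 3 ('G'): step: R->0, L->6 (L advanced); G->plug->D->R->E->L->D->refl->A->L'->C->R'->C->plug->C
Char 4 ('C'): step: R->1, L=6; C->plug->C->R->D->L->H->refl->C->L'->A->R'->G->plug->D
Char 5 ('F'): step: R->2, L=6; F->plug->B->R->C->L->A->refl->D->L'->E->R'->H->plug->H
Char 6 ('B'): step: R->3, L=6; B->plug->F->R->F->L->F->refl->E->L'->G->R'->E->plug->E
Char 7 ('H'): step: R->4, L=6; H->plug->H->R->A->L->C->refl->H->L'->D->R'->B->plug->F
Char 8 ('F'): step: R->5, L=6; F->plug->B->R->G->L->E->refl->F->L'->F->R'->F->plug->B
Char 9 ('E'): step: R->6, L=6; E->plug->E->R->E->L->D->refl->A->L'->C->R'->C->plug->C
Char 10 ('C'): step: R->7, L=6; C->plug->C->R->H->L->B->refl->G->L'->B->R'->B->plug->F

Answer: GGCDHEFBCF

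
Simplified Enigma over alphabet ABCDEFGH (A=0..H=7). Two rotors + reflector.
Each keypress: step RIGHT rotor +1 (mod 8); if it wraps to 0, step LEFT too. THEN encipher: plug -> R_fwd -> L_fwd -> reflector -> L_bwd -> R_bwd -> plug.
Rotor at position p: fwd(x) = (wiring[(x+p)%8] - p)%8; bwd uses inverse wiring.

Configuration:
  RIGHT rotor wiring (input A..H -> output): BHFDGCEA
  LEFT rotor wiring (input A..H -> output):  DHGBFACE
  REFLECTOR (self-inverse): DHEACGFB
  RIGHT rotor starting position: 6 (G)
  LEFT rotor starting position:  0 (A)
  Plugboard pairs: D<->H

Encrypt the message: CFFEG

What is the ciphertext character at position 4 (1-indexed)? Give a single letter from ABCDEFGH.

Char 1 ('C'): step: R->7, L=0; C->plug->C->R->A->L->D->refl->A->L'->F->R'->H->plug->D
Char 2 ('F'): step: R->0, L->1 (L advanced); F->plug->F->R->C->L->A->refl->D->L'->G->R'->E->plug->E
Char 3 ('F'): step: R->1, L=1; F->plug->F->R->D->L->E->refl->C->L'->H->R'->G->plug->G
Char 4 ('E'): step: R->2, L=1; E->plug->E->R->C->L->A->refl->D->L'->G->R'->F->plug->F

F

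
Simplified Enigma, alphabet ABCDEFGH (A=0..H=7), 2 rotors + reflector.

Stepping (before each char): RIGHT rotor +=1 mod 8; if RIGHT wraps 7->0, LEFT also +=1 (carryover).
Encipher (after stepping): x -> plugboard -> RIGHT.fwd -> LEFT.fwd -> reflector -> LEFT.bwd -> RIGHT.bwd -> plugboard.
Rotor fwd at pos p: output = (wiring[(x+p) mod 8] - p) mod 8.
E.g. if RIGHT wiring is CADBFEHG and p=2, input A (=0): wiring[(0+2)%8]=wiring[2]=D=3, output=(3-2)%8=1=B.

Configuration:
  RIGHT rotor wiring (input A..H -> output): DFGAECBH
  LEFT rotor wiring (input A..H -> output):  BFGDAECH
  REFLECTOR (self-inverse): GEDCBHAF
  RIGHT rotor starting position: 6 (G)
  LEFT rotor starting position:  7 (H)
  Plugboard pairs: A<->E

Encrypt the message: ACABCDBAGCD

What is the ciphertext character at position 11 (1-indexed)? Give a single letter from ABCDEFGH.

Char 1 ('A'): step: R->7, L=7; A->plug->E->R->B->L->C->refl->D->L'->H->R'->D->plug->D
Char 2 ('C'): step: R->0, L->0 (L advanced); C->plug->C->R->G->L->C->refl->D->L'->D->R'->A->plug->E
Char 3 ('A'): step: R->1, L=0; A->plug->E->R->B->L->F->refl->H->L'->H->R'->C->plug->C
Char 4 ('B'): step: R->2, L=0; B->plug->B->R->G->L->C->refl->D->L'->D->R'->H->plug->H
Char 5 ('C'): step: R->3, L=0; C->plug->C->R->H->L->H->refl->F->L'->B->R'->B->plug->B
Char 6 ('D'): step: R->4, L=0; D->plug->D->R->D->L->D->refl->C->L'->G->R'->B->plug->B
Char 7 ('B'): step: R->5, L=0; B->plug->B->R->E->L->A->refl->G->L'->C->R'->C->plug->C
Char 8 ('A'): step: R->6, L=0; A->plug->E->R->A->L->B->refl->E->L'->F->R'->C->plug->C
Char 9 ('G'): step: R->7, L=0; G->plug->G->R->D->L->D->refl->C->L'->G->R'->C->plug->C
Char 10 ('C'): step: R->0, L->1 (L advanced); C->plug->C->R->G->L->G->refl->A->L'->H->R'->H->plug->H
Char 11 ('D'): step: R->1, L=1; D->plug->D->R->D->L->H->refl->F->L'->B->R'->E->plug->A

A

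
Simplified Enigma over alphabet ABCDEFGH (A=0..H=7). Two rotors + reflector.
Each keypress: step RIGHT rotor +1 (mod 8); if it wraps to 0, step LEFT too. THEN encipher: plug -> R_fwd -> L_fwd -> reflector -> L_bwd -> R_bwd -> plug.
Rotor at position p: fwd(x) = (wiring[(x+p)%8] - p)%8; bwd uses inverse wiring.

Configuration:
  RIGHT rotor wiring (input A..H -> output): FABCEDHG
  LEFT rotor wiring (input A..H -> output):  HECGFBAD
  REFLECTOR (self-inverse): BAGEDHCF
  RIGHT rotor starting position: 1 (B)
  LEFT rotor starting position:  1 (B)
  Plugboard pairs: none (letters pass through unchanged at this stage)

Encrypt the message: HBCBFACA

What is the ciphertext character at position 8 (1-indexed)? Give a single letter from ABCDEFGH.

Char 1 ('H'): step: R->2, L=1; H->plug->H->R->G->L->C->refl->G->L'->H->R'->A->plug->A
Char 2 ('B'): step: R->3, L=1; B->plug->B->R->B->L->B->refl->A->L'->E->R'->D->plug->D
Char 3 ('C'): step: R->4, L=1; C->plug->C->R->D->L->E->refl->D->L'->A->R'->A->plug->A
Char 4 ('B'): step: R->5, L=1; B->plug->B->R->C->L->F->refl->H->L'->F->R'->G->plug->G
Char 5 ('F'): step: R->6, L=1; F->plug->F->R->E->L->A->refl->B->L'->B->R'->A->plug->A
Char 6 ('A'): step: R->7, L=1; A->plug->A->R->H->L->G->refl->C->L'->G->R'->B->plug->B
Char 7 ('C'): step: R->0, L->2 (L advanced); C->plug->C->R->B->L->E->refl->D->L'->C->R'->D->plug->D
Char 8 ('A'): step: R->1, L=2; A->plug->A->R->H->L->C->refl->G->L'->E->R'->H->plug->H

H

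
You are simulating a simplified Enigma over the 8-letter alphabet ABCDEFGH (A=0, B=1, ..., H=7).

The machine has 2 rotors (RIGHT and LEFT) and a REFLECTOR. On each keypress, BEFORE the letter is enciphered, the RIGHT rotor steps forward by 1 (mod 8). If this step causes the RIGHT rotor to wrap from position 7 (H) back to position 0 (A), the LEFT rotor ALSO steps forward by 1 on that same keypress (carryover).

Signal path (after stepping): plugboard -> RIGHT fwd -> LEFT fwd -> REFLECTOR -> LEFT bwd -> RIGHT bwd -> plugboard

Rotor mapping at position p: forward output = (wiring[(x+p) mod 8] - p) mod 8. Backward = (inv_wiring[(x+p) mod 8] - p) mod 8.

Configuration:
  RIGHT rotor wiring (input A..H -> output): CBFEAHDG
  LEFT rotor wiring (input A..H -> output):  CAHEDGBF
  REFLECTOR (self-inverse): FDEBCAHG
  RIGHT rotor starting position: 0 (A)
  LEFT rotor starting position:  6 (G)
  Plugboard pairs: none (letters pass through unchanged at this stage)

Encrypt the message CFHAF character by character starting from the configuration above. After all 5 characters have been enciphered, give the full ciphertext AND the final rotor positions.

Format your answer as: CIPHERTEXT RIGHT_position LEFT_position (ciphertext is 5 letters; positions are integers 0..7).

Answer: FGEHE 5 6

Derivation:
Char 1 ('C'): step: R->1, L=6; C->plug->C->R->D->L->C->refl->E->L'->C->R'->F->plug->F
Char 2 ('F'): step: R->2, L=6; F->plug->F->R->E->L->B->refl->D->L'->A->R'->G->plug->G
Char 3 ('H'): step: R->3, L=6; H->plug->H->R->C->L->E->refl->C->L'->D->R'->E->plug->E
Char 4 ('A'): step: R->4, L=6; A->plug->A->R->E->L->B->refl->D->L'->A->R'->H->plug->H
Char 5 ('F'): step: R->5, L=6; F->plug->F->R->A->L->D->refl->B->L'->E->R'->E->plug->E
Final: ciphertext=FGEHE, RIGHT=5, LEFT=6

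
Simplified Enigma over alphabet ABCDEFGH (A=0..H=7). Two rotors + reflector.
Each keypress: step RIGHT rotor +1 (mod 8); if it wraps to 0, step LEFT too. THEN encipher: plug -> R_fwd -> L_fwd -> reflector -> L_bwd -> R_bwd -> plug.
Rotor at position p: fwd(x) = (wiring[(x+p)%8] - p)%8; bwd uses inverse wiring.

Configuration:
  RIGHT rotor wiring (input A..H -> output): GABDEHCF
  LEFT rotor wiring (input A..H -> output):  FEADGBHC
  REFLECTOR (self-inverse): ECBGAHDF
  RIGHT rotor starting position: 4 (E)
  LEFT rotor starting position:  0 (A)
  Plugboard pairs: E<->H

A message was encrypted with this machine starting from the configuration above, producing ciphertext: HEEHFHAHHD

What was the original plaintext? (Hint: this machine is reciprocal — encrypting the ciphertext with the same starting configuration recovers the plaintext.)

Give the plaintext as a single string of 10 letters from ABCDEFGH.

Answer: FDHFDDGCDG

Derivation:
Char 1 ('H'): step: R->5, L=0; H->plug->E->R->D->L->D->refl->G->L'->E->R'->F->plug->F
Char 2 ('E'): step: R->6, L=0; E->plug->H->R->B->L->E->refl->A->L'->C->R'->D->plug->D
Char 3 ('E'): step: R->7, L=0; E->plug->H->R->D->L->D->refl->G->L'->E->R'->E->plug->H
Char 4 ('H'): step: R->0, L->1 (L advanced); H->plug->E->R->E->L->A->refl->E->L'->H->R'->F->plug->F
Char 5 ('F'): step: R->1, L=1; F->plug->F->R->B->L->H->refl->F->L'->D->R'->D->plug->D
Char 6 ('H'): step: R->2, L=1; H->plug->E->R->A->L->D->refl->G->L'->F->R'->D->plug->D
Char 7 ('A'): step: R->3, L=1; A->plug->A->R->A->L->D->refl->G->L'->F->R'->G->plug->G
Char 8 ('H'): step: R->4, L=1; H->plug->E->R->C->L->C->refl->B->L'->G->R'->C->plug->C
Char 9 ('H'): step: R->5, L=1; H->plug->E->R->D->L->F->refl->H->L'->B->R'->D->plug->D
Char 10 ('D'): step: R->6, L=1; D->plug->D->R->C->L->C->refl->B->L'->G->R'->G->plug->G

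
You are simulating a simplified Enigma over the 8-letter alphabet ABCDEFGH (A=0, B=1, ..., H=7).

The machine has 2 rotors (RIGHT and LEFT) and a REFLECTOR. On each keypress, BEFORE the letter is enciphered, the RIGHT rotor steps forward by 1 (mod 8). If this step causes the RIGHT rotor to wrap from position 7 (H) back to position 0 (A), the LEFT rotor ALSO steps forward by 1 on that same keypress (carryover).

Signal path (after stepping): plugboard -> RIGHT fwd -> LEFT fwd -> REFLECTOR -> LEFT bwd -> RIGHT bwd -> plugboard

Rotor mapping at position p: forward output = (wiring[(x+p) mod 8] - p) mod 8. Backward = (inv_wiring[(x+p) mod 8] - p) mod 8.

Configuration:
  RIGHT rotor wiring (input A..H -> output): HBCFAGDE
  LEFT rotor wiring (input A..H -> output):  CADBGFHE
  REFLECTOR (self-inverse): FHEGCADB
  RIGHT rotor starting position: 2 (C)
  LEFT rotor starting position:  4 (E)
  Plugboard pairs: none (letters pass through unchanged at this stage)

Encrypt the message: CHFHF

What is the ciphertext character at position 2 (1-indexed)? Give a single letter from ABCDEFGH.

Char 1 ('C'): step: R->3, L=4; C->plug->C->R->D->L->A->refl->F->L'->H->R'->H->plug->H
Char 2 ('H'): step: R->4, L=4; H->plug->H->R->B->L->B->refl->H->L'->G->R'->G->plug->G

G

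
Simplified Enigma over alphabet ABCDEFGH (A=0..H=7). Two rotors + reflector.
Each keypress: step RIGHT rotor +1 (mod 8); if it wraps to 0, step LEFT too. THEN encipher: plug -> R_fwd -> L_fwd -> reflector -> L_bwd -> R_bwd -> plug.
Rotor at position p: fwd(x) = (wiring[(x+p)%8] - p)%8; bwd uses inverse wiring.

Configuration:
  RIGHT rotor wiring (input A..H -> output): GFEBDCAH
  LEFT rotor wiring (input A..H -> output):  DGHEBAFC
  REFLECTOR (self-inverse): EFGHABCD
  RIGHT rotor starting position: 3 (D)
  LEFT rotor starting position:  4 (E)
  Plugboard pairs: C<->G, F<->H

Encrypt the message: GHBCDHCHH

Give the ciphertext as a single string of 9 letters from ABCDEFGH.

Answer: BDDDFEADA

Derivation:
Char 1 ('G'): step: R->4, L=4; G->plug->C->R->E->L->H->refl->D->L'->G->R'->B->plug->B
Char 2 ('H'): step: R->5, L=4; H->plug->F->R->H->L->A->refl->E->L'->B->R'->D->plug->D
Char 3 ('B'): step: R->6, L=4; B->plug->B->R->B->L->E->refl->A->L'->H->R'->D->plug->D
Char 4 ('C'): step: R->7, L=4; C->plug->G->R->D->L->G->refl->C->L'->F->R'->D->plug->D
Char 5 ('D'): step: R->0, L->5 (L advanced); D->plug->D->R->B->L->A->refl->E->L'->H->R'->H->plug->F
Char 6 ('H'): step: R->1, L=5; H->plug->F->R->H->L->E->refl->A->L'->B->R'->E->plug->E
Char 7 ('C'): step: R->2, L=5; C->plug->G->R->E->L->B->refl->F->L'->C->R'->A->plug->A
Char 8 ('H'): step: R->3, L=5; H->plug->F->R->D->L->G->refl->C->L'->F->R'->D->plug->D
Char 9 ('H'): step: R->4, L=5; H->plug->F->R->B->L->A->refl->E->L'->H->R'->A->plug->A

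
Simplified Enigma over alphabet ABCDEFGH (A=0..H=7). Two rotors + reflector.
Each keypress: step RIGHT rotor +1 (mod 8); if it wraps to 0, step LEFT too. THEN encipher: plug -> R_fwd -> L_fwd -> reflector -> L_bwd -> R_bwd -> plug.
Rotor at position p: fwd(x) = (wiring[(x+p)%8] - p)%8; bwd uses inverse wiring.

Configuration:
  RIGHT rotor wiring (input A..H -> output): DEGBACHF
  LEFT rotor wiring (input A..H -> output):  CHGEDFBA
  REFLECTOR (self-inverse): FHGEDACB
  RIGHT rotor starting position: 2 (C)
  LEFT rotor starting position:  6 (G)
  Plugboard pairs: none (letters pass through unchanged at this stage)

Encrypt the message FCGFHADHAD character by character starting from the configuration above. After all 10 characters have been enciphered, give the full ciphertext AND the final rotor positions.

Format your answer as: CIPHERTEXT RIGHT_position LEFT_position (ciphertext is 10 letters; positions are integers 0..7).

Char 1 ('F'): step: R->3, L=6; F->plug->F->R->A->L->D->refl->E->L'->C->R'->E->plug->E
Char 2 ('C'): step: R->4, L=6; C->plug->C->R->D->L->B->refl->H->L'->H->R'->E->plug->E
Char 3 ('G'): step: R->5, L=6; G->plug->G->R->E->L->A->refl->F->L'->G->R'->D->plug->D
Char 4 ('F'): step: R->6, L=6; F->plug->F->R->D->L->B->refl->H->L'->H->R'->B->plug->B
Char 5 ('H'): step: R->7, L=6; H->plug->H->R->A->L->D->refl->E->L'->C->R'->E->plug->E
Char 6 ('A'): step: R->0, L->7 (L advanced); A->plug->A->R->D->L->H->refl->B->L'->A->R'->E->plug->E
Char 7 ('D'): step: R->1, L=7; D->plug->D->R->H->L->C->refl->G->L'->G->R'->F->plug->F
Char 8 ('H'): step: R->2, L=7; H->plug->H->R->C->L->A->refl->F->L'->E->R'->A->plug->A
Char 9 ('A'): step: R->3, L=7; A->plug->A->R->G->L->G->refl->C->L'->H->R'->C->plug->C
Char 10 ('D'): step: R->4, L=7; D->plug->D->R->B->L->D->refl->E->L'->F->R'->H->plug->H
Final: ciphertext=EEDBEEFACH, RIGHT=4, LEFT=7

Answer: EEDBEEFACH 4 7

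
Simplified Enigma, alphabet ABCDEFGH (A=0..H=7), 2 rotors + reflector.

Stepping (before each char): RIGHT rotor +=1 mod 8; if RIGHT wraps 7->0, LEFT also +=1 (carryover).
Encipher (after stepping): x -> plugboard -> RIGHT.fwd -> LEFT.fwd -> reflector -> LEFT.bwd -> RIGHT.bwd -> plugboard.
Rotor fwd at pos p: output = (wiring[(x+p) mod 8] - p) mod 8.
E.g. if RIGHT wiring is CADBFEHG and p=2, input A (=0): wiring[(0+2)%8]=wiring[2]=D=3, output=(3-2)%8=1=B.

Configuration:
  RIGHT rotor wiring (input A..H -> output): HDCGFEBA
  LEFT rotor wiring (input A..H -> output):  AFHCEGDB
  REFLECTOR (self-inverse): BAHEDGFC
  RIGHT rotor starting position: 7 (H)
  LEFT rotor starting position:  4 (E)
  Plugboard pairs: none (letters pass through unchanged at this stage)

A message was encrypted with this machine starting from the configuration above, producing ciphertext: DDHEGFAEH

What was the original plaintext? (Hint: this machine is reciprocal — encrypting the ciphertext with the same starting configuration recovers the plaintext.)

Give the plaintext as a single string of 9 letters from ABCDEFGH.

Answer: GFFHAABGD

Derivation:
Char 1 ('D'): step: R->0, L->5 (L advanced); D->plug->D->R->G->L->F->refl->G->L'->B->R'->G->plug->G
Char 2 ('D'): step: R->1, L=5; D->plug->D->R->E->L->A->refl->B->L'->A->R'->F->plug->F
Char 3 ('H'): step: R->2, L=5; H->plug->H->R->B->L->G->refl->F->L'->G->R'->F->plug->F
Char 4 ('E'): step: R->3, L=5; E->plug->E->R->F->L->C->refl->H->L'->H->R'->H->plug->H
Char 5 ('G'): step: R->4, L=5; G->plug->G->R->G->L->F->refl->G->L'->B->R'->A->plug->A
Char 6 ('F'): step: R->5, L=5; F->plug->F->R->F->L->C->refl->H->L'->H->R'->A->plug->A
Char 7 ('A'): step: R->6, L=5; A->plug->A->R->D->L->D->refl->E->L'->C->R'->B->plug->B
Char 8 ('E'): step: R->7, L=5; E->plug->E->R->H->L->H->refl->C->L'->F->R'->G->plug->G
Char 9 ('H'): step: R->0, L->6 (L advanced); H->plug->H->R->A->L->F->refl->G->L'->G->R'->D->plug->D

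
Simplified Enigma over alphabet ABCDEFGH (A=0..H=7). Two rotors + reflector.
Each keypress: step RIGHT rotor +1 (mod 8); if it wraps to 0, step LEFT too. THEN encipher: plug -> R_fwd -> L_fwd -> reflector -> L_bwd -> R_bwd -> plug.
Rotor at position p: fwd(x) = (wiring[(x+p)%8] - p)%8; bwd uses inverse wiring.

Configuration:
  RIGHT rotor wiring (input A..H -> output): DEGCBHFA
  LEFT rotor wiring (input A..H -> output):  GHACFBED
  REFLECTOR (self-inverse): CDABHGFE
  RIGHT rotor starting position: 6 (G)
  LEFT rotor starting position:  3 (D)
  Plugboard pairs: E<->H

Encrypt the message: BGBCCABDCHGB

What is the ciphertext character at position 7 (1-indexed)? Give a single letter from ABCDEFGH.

Char 1 ('B'): step: R->7, L=3; B->plug->B->R->E->L->A->refl->C->L'->B->R'->A->plug->A
Char 2 ('G'): step: R->0, L->4 (L advanced); G->plug->G->R->F->L->D->refl->B->L'->A->R'->H->plug->E
Char 3 ('B'): step: R->1, L=4; B->plug->B->R->F->L->D->refl->B->L'->A->R'->D->plug->D
Char 4 ('C'): step: R->2, L=4; C->plug->C->R->H->L->G->refl->F->L'->B->R'->G->plug->G
Char 5 ('C'): step: R->3, L=4; C->plug->C->R->E->L->C->refl->A->L'->C->R'->D->plug->D
Char 6 ('A'): step: R->4, L=4; A->plug->A->R->F->L->D->refl->B->L'->A->R'->F->plug->F
Char 7 ('B'): step: R->5, L=4; B->plug->B->R->A->L->B->refl->D->L'->F->R'->G->plug->G

G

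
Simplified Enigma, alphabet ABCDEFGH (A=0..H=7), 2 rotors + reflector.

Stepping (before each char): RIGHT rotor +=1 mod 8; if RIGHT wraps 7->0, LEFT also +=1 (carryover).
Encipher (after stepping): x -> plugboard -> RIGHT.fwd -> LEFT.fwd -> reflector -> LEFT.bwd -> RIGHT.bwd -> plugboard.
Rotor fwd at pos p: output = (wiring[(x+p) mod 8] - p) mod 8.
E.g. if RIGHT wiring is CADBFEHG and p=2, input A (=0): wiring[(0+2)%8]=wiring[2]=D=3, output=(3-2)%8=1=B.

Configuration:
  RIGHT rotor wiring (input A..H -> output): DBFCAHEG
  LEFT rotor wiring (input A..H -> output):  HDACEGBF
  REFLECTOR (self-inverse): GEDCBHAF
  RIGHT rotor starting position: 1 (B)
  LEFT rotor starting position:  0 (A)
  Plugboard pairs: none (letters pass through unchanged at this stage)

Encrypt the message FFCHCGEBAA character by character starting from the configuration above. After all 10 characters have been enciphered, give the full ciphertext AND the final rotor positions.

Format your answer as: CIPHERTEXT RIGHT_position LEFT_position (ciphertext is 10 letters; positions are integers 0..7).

Char 1 ('F'): step: R->2, L=0; F->plug->F->R->E->L->E->refl->B->L'->G->R'->C->plug->C
Char 2 ('F'): step: R->3, L=0; F->plug->F->R->A->L->H->refl->F->L'->H->R'->A->plug->A
Char 3 ('C'): step: R->4, L=0; C->plug->C->R->A->L->H->refl->F->L'->H->R'->E->plug->E
Char 4 ('H'): step: R->5, L=0; H->plug->H->R->D->L->C->refl->D->L'->B->R'->C->plug->C
Char 5 ('C'): step: R->6, L=0; C->plug->C->R->F->L->G->refl->A->L'->C->R'->G->plug->G
Char 6 ('G'): step: R->7, L=0; G->plug->G->R->A->L->H->refl->F->L'->H->R'->A->plug->A
Char 7 ('E'): step: R->0, L->1 (L advanced); E->plug->E->R->A->L->C->refl->D->L'->D->R'->A->plug->A
Char 8 ('B'): step: R->1, L=1; B->plug->B->R->E->L->F->refl->H->L'->B->R'->C->plug->C
Char 9 ('A'): step: R->2, L=1; A->plug->A->R->D->L->D->refl->C->L'->A->R'->B->plug->B
Char 10 ('A'): step: R->3, L=1; A->plug->A->R->H->L->G->refl->A->L'->F->R'->B->plug->B
Final: ciphertext=CAECGAACBB, RIGHT=3, LEFT=1

Answer: CAECGAACBB 3 1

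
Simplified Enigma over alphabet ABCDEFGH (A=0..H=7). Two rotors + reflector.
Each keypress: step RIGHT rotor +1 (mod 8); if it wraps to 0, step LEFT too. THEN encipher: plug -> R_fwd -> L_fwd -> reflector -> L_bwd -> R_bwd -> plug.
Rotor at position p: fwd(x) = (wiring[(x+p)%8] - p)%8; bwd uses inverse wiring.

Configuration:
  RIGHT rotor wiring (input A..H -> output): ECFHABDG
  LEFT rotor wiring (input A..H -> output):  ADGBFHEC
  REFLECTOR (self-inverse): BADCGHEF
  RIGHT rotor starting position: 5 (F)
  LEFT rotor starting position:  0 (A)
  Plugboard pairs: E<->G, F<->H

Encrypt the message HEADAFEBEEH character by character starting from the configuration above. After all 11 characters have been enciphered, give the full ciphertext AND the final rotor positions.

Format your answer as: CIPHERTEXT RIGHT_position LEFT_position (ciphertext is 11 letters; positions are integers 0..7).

Char 1 ('H'): step: R->6, L=0; H->plug->F->R->B->L->D->refl->C->L'->H->R'->E->plug->G
Char 2 ('E'): step: R->7, L=0; E->plug->G->R->C->L->G->refl->E->L'->G->R'->D->plug->D
Char 3 ('A'): step: R->0, L->1 (L advanced); A->plug->A->R->E->L->G->refl->E->L'->D->R'->G->plug->E
Char 4 ('D'): step: R->1, L=1; D->plug->D->R->H->L->H->refl->F->L'->B->R'->A->plug->A
Char 5 ('A'): step: R->2, L=1; A->plug->A->R->D->L->E->refl->G->L'->E->R'->F->plug->H
Char 6 ('F'): step: R->3, L=1; F->plug->H->R->C->L->A->refl->B->L'->G->R'->C->plug->C
Char 7 ('E'): step: R->4, L=1; E->plug->G->R->B->L->F->refl->H->L'->H->R'->C->plug->C
Char 8 ('B'): step: R->5, L=1; B->plug->B->R->G->L->B->refl->A->L'->C->R'->G->plug->E
Char 9 ('E'): step: R->6, L=1; E->plug->G->R->C->L->A->refl->B->L'->G->R'->C->plug->C
Char 10 ('E'): step: R->7, L=1; E->plug->G->R->C->L->A->refl->B->L'->G->R'->D->plug->D
Char 11 ('H'): step: R->0, L->2 (L advanced); H->plug->F->R->B->L->H->refl->F->L'->D->R'->G->plug->E
Final: ciphertext=GDEAHCCECDE, RIGHT=0, LEFT=2

Answer: GDEAHCCECDE 0 2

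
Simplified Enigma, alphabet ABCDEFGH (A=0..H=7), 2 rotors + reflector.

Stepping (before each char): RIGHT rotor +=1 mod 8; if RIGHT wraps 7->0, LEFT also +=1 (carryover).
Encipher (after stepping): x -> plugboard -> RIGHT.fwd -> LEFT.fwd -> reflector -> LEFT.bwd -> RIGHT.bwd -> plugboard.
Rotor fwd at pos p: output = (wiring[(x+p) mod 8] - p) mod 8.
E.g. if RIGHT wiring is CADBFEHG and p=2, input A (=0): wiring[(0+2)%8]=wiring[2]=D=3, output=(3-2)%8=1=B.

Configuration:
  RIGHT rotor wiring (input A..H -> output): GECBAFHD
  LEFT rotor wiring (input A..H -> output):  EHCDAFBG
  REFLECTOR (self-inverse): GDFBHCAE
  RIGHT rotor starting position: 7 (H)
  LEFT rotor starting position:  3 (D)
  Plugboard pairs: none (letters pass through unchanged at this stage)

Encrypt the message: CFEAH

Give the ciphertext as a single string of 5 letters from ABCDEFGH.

Char 1 ('C'): step: R->0, L->4 (L advanced); C->plug->C->R->C->L->F->refl->C->L'->D->R'->H->plug->H
Char 2 ('F'): step: R->1, L=4; F->plug->F->R->G->L->G->refl->A->L'->E->R'->E->plug->E
Char 3 ('E'): step: R->2, L=4; E->plug->E->R->F->L->D->refl->B->L'->B->R'->F->plug->F
Char 4 ('A'): step: R->3, L=4; A->plug->A->R->G->L->G->refl->A->L'->E->R'->D->plug->D
Char 5 ('H'): step: R->4, L=4; H->plug->H->R->F->L->D->refl->B->L'->B->R'->B->plug->B

Answer: HEFDB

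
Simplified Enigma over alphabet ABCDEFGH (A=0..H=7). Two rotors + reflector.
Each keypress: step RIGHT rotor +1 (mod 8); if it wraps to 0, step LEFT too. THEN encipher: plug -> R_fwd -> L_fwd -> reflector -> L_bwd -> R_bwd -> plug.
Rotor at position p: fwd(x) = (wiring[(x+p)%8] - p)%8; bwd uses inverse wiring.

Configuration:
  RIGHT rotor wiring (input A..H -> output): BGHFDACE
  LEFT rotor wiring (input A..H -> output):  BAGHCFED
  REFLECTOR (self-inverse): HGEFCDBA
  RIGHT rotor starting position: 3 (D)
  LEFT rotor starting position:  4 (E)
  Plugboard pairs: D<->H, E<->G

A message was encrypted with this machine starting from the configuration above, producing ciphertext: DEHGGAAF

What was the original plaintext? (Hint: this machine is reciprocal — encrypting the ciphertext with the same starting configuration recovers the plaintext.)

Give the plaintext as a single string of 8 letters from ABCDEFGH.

Answer: HGGABHFE

Derivation:
Char 1 ('D'): step: R->4, L=4; D->plug->H->R->B->L->B->refl->G->L'->A->R'->D->plug->H
Char 2 ('E'): step: R->5, L=4; E->plug->G->R->A->L->G->refl->B->L'->B->R'->E->plug->G
Char 3 ('H'): step: R->6, L=4; H->plug->D->R->A->L->G->refl->B->L'->B->R'->E->plug->G
Char 4 ('G'): step: R->7, L=4; G->plug->E->R->G->L->C->refl->E->L'->F->R'->A->plug->A
Char 5 ('G'): step: R->0, L->5 (L advanced); G->plug->E->R->D->L->E->refl->C->L'->G->R'->B->plug->B
Char 6 ('A'): step: R->1, L=5; A->plug->A->R->F->L->B->refl->G->L'->C->R'->D->plug->H
Char 7 ('A'): step: R->2, L=5; A->plug->A->R->F->L->B->refl->G->L'->C->R'->F->plug->F
Char 8 ('F'): step: R->3, L=5; F->plug->F->R->G->L->C->refl->E->L'->D->R'->G->plug->E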